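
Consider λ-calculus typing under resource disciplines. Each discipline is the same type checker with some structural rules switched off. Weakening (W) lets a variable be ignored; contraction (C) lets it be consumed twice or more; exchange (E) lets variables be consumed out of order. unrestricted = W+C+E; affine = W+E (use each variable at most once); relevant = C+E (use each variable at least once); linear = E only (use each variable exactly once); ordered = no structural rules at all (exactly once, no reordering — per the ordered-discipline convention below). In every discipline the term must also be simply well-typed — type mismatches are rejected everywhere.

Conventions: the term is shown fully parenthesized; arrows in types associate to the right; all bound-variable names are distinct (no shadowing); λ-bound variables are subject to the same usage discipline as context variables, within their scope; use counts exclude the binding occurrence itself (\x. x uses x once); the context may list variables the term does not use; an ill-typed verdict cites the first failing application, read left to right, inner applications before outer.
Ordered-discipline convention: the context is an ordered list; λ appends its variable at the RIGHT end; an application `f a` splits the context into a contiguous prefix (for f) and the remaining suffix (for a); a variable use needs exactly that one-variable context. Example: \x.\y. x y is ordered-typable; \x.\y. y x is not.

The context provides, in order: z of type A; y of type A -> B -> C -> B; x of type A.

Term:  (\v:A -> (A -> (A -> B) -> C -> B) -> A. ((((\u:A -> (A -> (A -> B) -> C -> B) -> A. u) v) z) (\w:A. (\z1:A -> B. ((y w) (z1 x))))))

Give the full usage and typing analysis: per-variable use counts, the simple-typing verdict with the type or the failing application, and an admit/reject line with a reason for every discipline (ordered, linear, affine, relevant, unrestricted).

counts: z: 1; y: 1; x: 1; v (bound): 1; u (bound): 1; w (bound): 1; z1 (bound): 1
uses in reading order: u, v, z, y, w, z1, x
typing: well-typed at (A -> (A -> (A -> B) -> C -> B) -> A) -> A
ordered ✗ (needs exchange: uses follow u, v, z, y, w, z1, x)
linear ✓ (z, y, x, v, u, w, z1: one use apiece)
affine ✓ (no duplicate uses among z, y, x, v, u, w, z1)
relevant ✓ (at least one use each (z, y, x, v, u, w, z1))
unrestricted ✓ (well-typed at (A -> (A -> (A -> B) -> C -> B) -> A) -> A; no restrictions here)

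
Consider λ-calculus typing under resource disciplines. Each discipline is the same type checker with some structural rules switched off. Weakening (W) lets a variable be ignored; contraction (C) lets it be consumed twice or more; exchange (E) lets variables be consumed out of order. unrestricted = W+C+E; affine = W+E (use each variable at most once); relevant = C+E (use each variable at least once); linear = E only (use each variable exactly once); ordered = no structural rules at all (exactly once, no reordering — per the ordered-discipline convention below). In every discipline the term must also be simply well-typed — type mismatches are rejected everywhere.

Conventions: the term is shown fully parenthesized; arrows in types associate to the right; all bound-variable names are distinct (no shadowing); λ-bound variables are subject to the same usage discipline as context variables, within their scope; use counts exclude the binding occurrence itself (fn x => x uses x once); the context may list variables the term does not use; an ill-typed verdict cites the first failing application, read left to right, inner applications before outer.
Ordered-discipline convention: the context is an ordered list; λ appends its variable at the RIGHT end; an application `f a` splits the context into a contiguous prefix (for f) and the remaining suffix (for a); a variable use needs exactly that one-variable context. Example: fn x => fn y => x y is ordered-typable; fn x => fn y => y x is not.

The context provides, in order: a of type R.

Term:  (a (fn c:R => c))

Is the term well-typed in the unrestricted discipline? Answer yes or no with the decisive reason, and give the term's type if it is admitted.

no — fails simple typing
counts: a ×1; c [bound] ×1
left-to-right use order: a, c
typing: ill-typed: can't apply a value of type R
all disciplines: ordered ✗ | linear ✗ | affine ✗ | relevant ✗ | unrestricted ✗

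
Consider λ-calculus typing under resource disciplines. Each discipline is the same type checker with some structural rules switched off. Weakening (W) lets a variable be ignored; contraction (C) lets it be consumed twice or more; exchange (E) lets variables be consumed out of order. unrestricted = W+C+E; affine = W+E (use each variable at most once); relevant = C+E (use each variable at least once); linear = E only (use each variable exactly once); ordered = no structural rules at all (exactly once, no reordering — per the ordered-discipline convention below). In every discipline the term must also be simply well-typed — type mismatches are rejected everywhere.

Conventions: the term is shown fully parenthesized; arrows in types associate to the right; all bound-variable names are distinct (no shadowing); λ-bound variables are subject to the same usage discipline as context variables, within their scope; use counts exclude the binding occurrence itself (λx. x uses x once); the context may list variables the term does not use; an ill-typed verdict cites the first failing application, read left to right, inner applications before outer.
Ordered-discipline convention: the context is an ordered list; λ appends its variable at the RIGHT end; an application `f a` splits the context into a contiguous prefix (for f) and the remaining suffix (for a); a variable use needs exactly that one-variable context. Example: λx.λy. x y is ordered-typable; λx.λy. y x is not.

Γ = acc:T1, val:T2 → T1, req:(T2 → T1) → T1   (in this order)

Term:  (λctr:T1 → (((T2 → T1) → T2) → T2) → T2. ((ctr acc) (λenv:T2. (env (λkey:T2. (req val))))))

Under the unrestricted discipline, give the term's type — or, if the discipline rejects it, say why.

not well-typed under unrestricted — not simply typable
counts: acc: 1, val: 1, req: 1, ctr [bound]: 1, env [bound]: 1, key [bound]: 0
use order (left to right): ctr, acc, env, req, val
typing: ill-typed: non-arrow in function slot: T2
all disciplines: ordered ✗ | linear ✗ | affine ✗ | relevant ✗ | unrestricted ✗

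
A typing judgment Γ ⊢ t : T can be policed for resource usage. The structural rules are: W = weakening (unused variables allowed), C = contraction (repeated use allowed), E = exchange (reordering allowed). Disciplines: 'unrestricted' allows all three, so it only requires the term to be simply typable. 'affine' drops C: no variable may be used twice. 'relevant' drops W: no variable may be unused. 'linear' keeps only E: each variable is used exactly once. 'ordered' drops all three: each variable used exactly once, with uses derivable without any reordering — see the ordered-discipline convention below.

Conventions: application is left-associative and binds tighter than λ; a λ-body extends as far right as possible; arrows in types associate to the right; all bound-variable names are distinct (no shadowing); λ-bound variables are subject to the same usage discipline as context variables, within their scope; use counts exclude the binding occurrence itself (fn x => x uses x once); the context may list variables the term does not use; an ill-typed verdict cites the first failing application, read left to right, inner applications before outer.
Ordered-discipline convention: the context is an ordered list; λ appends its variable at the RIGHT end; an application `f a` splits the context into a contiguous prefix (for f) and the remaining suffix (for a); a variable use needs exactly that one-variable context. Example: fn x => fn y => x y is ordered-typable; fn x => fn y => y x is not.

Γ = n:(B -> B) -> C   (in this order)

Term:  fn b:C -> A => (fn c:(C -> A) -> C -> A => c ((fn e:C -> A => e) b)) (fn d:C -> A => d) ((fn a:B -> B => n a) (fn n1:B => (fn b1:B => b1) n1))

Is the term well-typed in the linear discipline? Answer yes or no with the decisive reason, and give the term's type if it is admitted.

yes — each of n, b, c, e, d, a, n1, b1 used exactly once; term : (C -> A) -> A
counts: n: 1; b [bound]: 1; c [bound]: 1; e [bound]: 1; d [bound]: 1; a [bound]: 1; n1 [bound]: 1; b1 [bound]: 1
use order (left to right): c, e, b, d, n, a, b1, n1
typing: ✓ — (C -> A) -> A
summary: ordered ✗ · linear ✓ · affine ✓ · relevant ✓ · unrestricted ✓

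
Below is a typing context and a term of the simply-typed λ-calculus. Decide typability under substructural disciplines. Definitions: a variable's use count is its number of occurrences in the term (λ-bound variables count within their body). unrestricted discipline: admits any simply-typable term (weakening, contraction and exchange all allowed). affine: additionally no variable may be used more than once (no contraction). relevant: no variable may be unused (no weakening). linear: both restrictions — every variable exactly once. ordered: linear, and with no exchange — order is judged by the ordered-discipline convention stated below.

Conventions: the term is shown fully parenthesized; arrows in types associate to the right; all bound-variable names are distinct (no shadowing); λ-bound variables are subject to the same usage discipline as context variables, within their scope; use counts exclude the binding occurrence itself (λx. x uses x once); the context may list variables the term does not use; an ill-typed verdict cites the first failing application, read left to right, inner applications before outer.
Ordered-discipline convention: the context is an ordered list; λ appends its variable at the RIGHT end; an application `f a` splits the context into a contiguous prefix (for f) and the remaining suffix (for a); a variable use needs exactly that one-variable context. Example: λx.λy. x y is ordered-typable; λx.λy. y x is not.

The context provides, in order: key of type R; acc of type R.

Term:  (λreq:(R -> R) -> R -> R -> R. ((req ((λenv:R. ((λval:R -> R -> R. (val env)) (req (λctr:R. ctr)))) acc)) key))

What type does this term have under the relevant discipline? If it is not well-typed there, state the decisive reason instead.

term : ((R -> R) -> R -> R -> R) -> R -> R
variable uses: key ×1, acc ×1, req [bound] ×2, env [bound] ×1, val [bound] ×1, ctr [bound] ×1
uses in reading order: req, val, env, req, ctr, acc, key
typing: well-typed at ((R -> R) -> R -> R -> R) -> R -> R
summary: ordered ✗ | linear ✗ | affine ✗ | relevant ✓ | unrestricted ✓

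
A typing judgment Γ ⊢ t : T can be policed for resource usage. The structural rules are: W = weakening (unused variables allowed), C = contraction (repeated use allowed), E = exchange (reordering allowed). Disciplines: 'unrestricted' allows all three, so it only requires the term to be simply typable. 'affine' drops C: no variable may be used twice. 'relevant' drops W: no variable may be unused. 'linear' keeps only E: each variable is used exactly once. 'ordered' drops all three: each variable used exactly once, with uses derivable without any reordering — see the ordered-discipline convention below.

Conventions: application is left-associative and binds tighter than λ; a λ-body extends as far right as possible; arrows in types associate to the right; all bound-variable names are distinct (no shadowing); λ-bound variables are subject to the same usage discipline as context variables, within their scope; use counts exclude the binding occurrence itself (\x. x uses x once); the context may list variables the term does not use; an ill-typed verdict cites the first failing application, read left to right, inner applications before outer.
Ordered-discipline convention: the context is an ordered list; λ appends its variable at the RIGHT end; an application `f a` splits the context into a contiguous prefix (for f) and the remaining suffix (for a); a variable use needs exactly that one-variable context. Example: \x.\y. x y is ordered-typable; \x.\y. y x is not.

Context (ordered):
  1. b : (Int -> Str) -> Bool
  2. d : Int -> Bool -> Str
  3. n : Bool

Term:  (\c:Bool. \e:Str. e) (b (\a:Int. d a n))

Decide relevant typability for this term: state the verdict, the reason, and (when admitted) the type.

no — needs weakening: c unused
variable uses: b ×1, d ×1, n ×1, c (λ-bound) ×0, e (λ-bound) ×1, a (λ-bound) ×1
uses in reading order: e, b, d, a, n
typing: well-typed — term : Str -> Str
all disciplines: ordered ✗ | linear ✗ | affine ✓ | relevant ✗ | unrestricted ✓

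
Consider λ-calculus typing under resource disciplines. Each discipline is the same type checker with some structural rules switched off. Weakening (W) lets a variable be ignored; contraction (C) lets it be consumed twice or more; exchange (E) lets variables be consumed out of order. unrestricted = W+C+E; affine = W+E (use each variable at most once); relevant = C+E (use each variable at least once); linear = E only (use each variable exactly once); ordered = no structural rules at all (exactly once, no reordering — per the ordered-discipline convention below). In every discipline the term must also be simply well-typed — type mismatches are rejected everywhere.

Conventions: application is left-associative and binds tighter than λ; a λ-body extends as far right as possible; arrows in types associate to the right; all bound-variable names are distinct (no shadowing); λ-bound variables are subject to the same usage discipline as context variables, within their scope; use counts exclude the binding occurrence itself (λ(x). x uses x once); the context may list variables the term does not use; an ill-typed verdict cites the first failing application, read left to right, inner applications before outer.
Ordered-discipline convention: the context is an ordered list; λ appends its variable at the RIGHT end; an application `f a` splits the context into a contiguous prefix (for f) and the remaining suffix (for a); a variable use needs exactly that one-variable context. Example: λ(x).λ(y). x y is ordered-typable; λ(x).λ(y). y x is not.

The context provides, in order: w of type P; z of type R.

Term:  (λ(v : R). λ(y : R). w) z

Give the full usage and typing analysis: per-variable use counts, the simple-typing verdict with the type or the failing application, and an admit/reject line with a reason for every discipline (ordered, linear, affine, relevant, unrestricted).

variable uses: w: 1×; z: 1×; v [bound]: 0×; y [bound]: 0×
left-to-right use order: w, z
typing: well-typed — term : R -> P
ordered ✗ (unused: v, y — weakening required)
linear ✗ (unused: v, y — weakening required)
affine ✓ (none of w, z, v, y used more than once)
relevant ✗ (unused: v, y — weakening required)
unrestricted ✓ (type-checks (R -> P) and nothing is barred)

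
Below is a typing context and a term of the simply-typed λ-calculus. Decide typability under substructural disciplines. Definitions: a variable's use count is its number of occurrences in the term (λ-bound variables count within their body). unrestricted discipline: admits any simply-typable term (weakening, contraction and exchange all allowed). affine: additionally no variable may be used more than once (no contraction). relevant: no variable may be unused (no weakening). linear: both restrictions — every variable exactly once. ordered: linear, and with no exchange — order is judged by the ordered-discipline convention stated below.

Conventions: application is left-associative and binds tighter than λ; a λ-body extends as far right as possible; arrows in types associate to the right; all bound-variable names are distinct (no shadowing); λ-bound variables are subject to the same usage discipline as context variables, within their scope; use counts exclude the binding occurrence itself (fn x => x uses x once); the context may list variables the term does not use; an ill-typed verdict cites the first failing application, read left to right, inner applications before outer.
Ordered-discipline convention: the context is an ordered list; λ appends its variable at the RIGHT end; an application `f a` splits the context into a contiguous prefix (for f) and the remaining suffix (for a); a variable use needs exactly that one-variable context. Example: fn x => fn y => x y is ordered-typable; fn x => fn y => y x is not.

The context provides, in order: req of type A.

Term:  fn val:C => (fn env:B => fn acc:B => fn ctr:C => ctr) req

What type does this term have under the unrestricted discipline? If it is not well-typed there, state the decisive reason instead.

not well-typed under unrestricted — a type mismatch blocks all five
variable uses: req=1, val (bound)=0, env (bound)=0, acc (bound)=0, ctr (bound)=1
uses in reading order: ctr, req
typing: ill-typed: an application expects B but receives A
per-discipline verdicts: ordered ✗ | linear ✗ | affine ✗ | relevant ✗ | unrestricted ✗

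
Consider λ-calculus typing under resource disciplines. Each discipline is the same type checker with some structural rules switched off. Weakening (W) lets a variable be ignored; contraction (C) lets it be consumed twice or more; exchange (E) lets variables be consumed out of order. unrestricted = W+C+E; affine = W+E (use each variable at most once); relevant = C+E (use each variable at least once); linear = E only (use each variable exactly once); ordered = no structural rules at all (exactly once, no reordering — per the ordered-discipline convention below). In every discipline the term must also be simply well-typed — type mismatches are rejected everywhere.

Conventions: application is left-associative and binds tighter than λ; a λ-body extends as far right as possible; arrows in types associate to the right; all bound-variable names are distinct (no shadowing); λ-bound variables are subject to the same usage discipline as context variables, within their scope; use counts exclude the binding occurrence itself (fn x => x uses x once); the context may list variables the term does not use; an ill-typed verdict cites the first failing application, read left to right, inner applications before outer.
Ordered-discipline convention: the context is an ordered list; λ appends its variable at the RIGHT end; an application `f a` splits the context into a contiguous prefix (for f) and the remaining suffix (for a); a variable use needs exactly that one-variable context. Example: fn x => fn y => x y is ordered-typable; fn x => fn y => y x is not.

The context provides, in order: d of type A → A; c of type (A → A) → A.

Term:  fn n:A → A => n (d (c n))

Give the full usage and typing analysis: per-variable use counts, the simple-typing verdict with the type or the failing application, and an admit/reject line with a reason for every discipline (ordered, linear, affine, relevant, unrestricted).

use counts: d=1, c=1, n (bound)=2
uses in reading order: n, d, c, n
typing: well-typed at (A → A) → A
ordered: ✗ — uses contraction: n ×2
linear: ✗ — uses contraction: n ×2
affine: ✗ — uses contraction: n ×2
relevant: ✓ — d, c, n: all used, weakening unneeded
unrestricted: ✓ — type-checks ((A → A) → A) and nothing is barred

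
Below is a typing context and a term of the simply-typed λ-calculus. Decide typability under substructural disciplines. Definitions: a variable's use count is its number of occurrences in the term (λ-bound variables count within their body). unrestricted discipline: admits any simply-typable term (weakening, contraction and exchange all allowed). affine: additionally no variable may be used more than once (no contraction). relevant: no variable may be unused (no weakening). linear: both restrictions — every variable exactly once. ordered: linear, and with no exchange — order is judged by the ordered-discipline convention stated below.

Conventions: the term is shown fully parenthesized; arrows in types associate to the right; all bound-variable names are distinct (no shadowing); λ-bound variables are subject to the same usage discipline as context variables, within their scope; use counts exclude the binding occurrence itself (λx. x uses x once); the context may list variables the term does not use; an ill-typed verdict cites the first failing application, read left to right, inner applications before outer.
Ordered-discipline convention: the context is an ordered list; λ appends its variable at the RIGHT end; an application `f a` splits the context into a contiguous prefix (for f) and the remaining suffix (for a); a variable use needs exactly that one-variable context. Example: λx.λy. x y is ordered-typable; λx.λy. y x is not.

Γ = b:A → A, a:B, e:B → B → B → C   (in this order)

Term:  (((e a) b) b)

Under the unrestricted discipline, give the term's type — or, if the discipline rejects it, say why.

not well-typed under unrestricted — fails simple typing
counts: b: 2×, a: 1×, e: 1×
use order (left to right): e, a, b, b
typing: ill-typed: an argument A → A mismatches the expected B
per-discipline verdicts: ordered ✗ · linear ✗ · affine ✗ · relevant ✗ · unrestricted ✗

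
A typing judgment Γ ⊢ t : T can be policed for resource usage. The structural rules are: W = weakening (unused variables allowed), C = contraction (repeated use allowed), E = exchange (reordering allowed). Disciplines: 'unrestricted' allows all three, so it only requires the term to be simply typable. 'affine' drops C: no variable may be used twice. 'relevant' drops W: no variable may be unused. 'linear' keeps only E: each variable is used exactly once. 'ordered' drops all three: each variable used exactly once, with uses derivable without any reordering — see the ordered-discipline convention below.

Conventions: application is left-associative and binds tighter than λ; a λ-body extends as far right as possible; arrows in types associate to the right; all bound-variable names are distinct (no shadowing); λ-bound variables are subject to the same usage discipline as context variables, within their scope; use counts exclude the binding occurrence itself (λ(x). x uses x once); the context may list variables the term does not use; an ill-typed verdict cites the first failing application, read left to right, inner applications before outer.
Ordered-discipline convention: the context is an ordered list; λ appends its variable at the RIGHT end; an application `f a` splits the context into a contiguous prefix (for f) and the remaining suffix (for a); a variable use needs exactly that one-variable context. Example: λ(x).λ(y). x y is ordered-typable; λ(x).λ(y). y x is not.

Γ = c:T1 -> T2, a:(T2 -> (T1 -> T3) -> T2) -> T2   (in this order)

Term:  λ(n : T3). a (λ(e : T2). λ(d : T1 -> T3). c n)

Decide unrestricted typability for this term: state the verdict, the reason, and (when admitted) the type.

no — the type mismatch rejects it
usage: c ×1; a ×1; n (λ-bound) ×1; e (λ-bound) ×0; d (λ-bound) ×0
use order (left to right): a, c, n
typing: ill-typed: an argument T3 mismatches the expected T1
all disciplines: ordered ✗, linear ✗, affine ✗, relevant ✗, unrestricted ✗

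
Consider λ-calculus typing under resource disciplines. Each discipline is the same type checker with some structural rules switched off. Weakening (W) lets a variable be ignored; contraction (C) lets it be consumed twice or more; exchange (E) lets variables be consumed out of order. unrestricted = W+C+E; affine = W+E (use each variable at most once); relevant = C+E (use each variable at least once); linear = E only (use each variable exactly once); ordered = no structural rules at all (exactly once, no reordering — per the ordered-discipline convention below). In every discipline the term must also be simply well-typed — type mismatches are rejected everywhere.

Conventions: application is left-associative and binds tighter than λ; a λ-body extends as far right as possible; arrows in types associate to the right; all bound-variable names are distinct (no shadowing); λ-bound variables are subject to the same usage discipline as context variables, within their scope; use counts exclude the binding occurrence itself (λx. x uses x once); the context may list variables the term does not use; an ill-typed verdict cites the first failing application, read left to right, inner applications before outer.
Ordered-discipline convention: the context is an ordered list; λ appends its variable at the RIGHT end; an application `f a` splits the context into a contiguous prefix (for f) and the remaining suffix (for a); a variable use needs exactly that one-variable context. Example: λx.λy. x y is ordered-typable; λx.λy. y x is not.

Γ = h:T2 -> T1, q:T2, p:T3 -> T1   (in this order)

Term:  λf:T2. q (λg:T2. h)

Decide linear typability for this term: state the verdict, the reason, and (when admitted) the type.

no — a type mismatch blocks all five
usage: h ×1, q ×1, p ×0, f (bound) ×0, g (bound) ×0
use order (left to right): q, h
typing: ill-typed: can't apply a value of type T2
all disciplines: ordered ✗; linear ✗; affine ✗; relevant ✗; unrestricted ✗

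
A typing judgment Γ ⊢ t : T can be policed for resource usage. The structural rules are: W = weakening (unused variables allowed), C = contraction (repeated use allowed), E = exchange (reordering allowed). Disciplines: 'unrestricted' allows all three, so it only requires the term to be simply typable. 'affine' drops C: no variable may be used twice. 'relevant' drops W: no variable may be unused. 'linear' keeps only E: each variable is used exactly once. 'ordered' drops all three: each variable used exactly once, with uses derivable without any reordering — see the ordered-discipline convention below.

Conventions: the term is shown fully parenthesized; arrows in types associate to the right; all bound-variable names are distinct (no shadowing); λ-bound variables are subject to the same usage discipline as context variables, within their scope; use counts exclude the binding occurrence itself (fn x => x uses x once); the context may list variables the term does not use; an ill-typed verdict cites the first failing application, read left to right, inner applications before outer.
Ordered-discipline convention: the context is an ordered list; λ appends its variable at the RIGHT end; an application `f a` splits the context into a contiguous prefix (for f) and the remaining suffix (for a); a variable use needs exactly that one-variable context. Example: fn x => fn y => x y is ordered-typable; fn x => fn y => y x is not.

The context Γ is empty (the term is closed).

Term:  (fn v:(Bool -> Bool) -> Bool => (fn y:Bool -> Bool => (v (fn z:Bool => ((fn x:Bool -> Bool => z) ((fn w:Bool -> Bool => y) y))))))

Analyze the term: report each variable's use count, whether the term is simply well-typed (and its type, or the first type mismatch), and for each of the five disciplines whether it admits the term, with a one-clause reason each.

variable uses: v (λ-bound) ×1, y (λ-bound) ×2, z (λ-bound) ×1, x (λ-bound) ×0, w (λ-bound) ×0
order of uses: v, z, y, y
typing: the term checks, with type ((Bool -> Bool) -> Bool) -> (Bool -> Bool) -> Bool
ordered: ✗ — needs contraction — y ×2; x, w never used (weakening)
linear: ✗ — needs contraction — y ×2; x, w never used (weakening)
affine: ✗ — needs contraction — y ×2
relevant: ✗ — x, w never used (weakening)
unrestricted: ✓ — typability at ((Bool -> Bool) -> Bool) -> (Bool -> Bool) -> Bool is all that's needed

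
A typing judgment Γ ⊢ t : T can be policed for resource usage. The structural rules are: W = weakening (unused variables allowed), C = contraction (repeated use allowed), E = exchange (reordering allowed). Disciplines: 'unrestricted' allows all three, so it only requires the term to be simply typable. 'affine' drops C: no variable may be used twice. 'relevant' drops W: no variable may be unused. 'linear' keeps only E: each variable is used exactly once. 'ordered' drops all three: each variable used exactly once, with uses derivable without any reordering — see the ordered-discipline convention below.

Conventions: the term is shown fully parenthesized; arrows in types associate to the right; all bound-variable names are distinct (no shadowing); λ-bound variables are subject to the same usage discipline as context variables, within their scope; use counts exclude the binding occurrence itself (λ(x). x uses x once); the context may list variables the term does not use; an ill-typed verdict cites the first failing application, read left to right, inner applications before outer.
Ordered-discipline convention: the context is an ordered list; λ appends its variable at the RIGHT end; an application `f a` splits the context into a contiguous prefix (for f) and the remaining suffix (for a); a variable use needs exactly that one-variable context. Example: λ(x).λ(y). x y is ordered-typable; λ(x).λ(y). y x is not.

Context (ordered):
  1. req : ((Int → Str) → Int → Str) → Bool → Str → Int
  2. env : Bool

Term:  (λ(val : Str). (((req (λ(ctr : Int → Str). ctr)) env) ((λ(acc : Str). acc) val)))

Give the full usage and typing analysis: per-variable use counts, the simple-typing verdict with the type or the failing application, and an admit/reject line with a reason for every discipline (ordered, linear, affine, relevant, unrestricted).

counts: req ×1, env ×1, val (bound) ×1, ctr (bound) ×1, acc (bound) ×1
order of uses: req, ctr, env, acc, val
typing: the term checks, with type Str → Int
ordered ✓ (one use each (req, env, val, ctr, acc); ordered split holds)
linear ✓ (exactly-once usage across req, env, val, ctr, acc)
affine ✓ (at most one use each (req, env, val, ctr, acc))
relevant ✓ (none of req, env, val, ctr, acc goes unused)
unrestricted ✓ (typability at Str → Int is all that's needed)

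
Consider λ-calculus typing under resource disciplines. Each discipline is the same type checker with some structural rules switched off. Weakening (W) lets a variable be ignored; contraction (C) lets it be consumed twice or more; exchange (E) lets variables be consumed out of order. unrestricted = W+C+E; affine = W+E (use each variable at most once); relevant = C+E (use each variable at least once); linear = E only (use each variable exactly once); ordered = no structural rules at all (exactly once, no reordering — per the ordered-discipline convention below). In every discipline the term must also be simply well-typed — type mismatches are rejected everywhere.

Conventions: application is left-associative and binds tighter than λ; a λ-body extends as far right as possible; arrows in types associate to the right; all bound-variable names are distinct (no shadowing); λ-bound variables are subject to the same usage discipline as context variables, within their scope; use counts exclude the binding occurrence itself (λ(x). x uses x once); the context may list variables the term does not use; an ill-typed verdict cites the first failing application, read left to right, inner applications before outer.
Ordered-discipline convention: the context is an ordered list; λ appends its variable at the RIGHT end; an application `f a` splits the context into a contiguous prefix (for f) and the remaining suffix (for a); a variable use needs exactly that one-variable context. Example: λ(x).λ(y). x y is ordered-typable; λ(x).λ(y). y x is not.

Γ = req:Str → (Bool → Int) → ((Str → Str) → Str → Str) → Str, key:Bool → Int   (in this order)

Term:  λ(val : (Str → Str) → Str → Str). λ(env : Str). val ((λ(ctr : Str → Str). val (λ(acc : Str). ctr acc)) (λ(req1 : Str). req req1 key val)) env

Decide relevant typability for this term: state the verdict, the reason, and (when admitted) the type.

yes — at least one use each (req, key, val, env, ctr, acc, req1); term : ((Str → Str) → Str → Str) → Str → Str
counts: req ×1, key ×1, val (bound) ×3, env (bound) ×1, ctr (bound) ×1, acc (bound) ×1, req1 (bound) ×1
uses in reading order: val, val, ctr, acc, req, req1, key, val, env
typing: the term checks, with type ((Str → Str) → Str → Str) → Str → Str
per-discipline verdicts: ordered ✗; linear ✗; affine ✗; relevant ✓; unrestricted ✓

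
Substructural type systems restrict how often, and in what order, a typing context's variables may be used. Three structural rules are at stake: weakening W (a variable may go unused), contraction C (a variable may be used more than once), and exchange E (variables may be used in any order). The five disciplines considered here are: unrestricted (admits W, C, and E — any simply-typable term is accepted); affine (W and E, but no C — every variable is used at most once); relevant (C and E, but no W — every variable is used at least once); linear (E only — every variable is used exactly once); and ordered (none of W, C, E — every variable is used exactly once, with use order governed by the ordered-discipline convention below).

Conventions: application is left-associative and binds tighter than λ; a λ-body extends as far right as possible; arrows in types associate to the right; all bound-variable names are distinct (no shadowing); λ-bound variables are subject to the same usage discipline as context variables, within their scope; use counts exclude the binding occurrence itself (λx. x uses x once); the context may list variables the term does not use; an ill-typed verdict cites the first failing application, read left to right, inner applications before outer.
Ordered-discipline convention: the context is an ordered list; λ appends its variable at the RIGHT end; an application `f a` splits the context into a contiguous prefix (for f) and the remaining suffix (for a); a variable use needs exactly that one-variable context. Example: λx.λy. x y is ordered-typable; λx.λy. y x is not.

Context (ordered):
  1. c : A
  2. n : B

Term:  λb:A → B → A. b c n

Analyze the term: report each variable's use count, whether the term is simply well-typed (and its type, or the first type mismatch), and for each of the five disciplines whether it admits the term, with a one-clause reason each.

use counts: c: 1; n: 1; b (λ-bound): 1
left-to-right use order: b, c, n
typing: the term checks, with type (A → B → A) → A
ordered: ✗, use order b, c, n needs exchange
linear: ✓, single use per variable (c, n, b)
affine: ✓, at most one use each (c, n, b)
relevant: ✓, every one of c, n, b appears
unrestricted: ✓, simply typable at (A → B → A) → A; W, C, E all held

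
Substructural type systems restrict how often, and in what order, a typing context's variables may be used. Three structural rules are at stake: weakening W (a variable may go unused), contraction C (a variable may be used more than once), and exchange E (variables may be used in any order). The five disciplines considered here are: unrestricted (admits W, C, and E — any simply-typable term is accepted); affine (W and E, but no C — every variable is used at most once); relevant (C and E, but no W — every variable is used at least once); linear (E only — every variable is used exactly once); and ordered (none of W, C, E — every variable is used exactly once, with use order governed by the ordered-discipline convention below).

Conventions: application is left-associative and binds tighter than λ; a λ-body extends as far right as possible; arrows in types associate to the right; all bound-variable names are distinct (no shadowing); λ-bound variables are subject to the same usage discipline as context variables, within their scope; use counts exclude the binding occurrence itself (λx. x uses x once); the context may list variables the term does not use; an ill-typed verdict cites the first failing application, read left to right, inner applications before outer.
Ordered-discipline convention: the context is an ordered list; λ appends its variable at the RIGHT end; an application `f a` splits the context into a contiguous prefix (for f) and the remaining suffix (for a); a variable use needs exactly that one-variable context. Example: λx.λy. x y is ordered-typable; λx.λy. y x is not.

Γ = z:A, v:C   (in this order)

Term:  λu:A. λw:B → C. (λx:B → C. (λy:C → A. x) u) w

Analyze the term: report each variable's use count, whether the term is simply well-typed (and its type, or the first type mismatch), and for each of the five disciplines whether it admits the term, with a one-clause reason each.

counts: z: 0; v: 0; u (bound): 1; w (bound): 1; x (bound): 1; y (bound): 0
uses in reading order: x, u, w
typing: ill-typed: an argument A mismatches the expected C → A
ordered: ✗, the type mismatch rejects it
linear: ✗, not simply typable
affine: ✗, fails simple typing
relevant: ✗, a type mismatch blocks all five
unrestricted: ✗, the type mismatch rejects it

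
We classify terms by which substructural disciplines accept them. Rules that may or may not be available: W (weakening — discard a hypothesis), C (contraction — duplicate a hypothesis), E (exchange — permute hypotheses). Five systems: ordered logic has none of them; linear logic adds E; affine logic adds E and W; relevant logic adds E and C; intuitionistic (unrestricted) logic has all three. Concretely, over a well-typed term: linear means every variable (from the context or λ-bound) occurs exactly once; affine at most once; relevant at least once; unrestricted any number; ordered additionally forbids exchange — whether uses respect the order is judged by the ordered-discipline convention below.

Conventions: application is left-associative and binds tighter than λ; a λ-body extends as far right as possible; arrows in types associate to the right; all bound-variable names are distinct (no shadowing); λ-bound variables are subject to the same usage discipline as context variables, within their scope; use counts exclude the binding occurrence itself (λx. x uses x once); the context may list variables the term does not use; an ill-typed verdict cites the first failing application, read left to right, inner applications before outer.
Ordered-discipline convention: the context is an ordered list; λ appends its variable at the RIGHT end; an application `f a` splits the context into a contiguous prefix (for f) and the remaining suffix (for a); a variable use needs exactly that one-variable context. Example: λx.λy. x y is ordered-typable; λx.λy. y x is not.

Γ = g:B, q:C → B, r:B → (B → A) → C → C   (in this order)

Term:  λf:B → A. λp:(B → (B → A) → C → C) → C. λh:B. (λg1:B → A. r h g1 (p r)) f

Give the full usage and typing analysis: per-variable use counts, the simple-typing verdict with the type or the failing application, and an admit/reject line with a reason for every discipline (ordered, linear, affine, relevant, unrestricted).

variable uses: g ×0; q ×0; r ×2; f (bound) ×1; p (bound) ×1; h (bound) ×1; g1 (bound) ×1
use order (left to right): r, h, g1, p, r, f
typing: the term checks, with type (B → A) → ((B → (B → A) → C → C) → C) → B → C
ordered: ✗ — r ×2 used more than once (contraction); needs weakening: g, q unused
linear: ✗ — r ×2 used more than once (contraction); needs weakening: g, q unused
affine: ✗ — r ×2 used more than once (contraction)
relevant: ✗ — needs weakening: g, q unused
unrestricted: ✓ — simply typable at (B → A) → ((B → (B → A) → C → C) → C) → B → C; W, C, E all held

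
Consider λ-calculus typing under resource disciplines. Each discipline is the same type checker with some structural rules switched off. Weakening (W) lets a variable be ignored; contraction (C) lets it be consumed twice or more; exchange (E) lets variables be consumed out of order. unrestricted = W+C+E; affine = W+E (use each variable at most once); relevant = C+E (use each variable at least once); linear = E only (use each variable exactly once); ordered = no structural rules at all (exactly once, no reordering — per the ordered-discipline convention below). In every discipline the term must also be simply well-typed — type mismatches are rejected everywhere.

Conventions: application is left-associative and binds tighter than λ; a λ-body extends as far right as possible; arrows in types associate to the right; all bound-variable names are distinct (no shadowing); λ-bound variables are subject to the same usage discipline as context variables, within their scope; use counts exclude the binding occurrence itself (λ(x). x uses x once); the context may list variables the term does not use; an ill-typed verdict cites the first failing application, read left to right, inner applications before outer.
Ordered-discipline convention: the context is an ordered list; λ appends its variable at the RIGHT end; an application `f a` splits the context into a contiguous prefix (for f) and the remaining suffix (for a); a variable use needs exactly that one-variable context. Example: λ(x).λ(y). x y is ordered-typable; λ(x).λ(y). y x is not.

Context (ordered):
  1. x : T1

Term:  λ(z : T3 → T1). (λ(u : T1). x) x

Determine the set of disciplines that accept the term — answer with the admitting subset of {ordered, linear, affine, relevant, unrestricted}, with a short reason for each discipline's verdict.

admitted by: unrestricted
usage: x: 2; z [bound]: 0; u [bound]: 0
use order (left to right): x, x
typing: the term checks, with type (T3 → T1) → T1
ordered: ✗, needs contraction — x ×2; z, u left unused
linear: ✗, needs contraction — x ×2; z, u left unused
affine: ✗, needs contraction — x ×2
relevant: ✗, z, u left unused
unrestricted: ✓, simply typable at (T3 → T1) → T1; W, C, E all held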